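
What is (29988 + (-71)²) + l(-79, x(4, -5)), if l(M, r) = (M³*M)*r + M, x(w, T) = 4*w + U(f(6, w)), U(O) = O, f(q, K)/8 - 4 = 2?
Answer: 2492840134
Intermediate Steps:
f(q, K) = 48 (f(q, K) = 32 + 8*2 = 32 + 16 = 48)
x(w, T) = 48 + 4*w (x(w, T) = 4*w + 48 = 48 + 4*w)
l(M, r) = M + r*M⁴ (l(M, r) = M⁴*r + M = r*M⁴ + M = M + r*M⁴)
(29988 + (-71)²) + l(-79, x(4, -5)) = (29988 + (-71)²) + (-79 + (48 + 4*4)*(-79)⁴) = (29988 + 5041) + (-79 + (48 + 16)*38950081) = 35029 + (-79 + 64*38950081) = 35029 + (-79 + 2492805184) = 35029 + 2492805105 = 2492840134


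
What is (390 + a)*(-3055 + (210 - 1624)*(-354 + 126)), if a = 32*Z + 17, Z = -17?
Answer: -43749169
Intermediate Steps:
a = -527 (a = 32*(-17) + 17 = -544 + 17 = -527)
(390 + a)*(-3055 + (210 - 1624)*(-354 + 126)) = (390 - 527)*(-3055 + (210 - 1624)*(-354 + 126)) = -137*(-3055 - 1414*(-228)) = -137*(-3055 + 322392) = -137*319337 = -43749169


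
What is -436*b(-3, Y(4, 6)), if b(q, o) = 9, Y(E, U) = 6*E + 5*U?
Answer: -3924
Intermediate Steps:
Y(E, U) = 5*U + 6*E
-436*b(-3, Y(4, 6)) = -436*9 = -3924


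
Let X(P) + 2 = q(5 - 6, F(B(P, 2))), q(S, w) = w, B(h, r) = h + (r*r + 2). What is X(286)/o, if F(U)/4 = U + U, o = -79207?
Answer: -2334/79207 ≈ -0.029467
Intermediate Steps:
B(h, r) = 2 + h + r² (B(h, r) = h + (r² + 2) = h + (2 + r²) = 2 + h + r²)
F(U) = 8*U (F(U) = 4*(U + U) = 4*(2*U) = 8*U)
X(P) = 46 + 8*P (X(P) = -2 + 8*(2 + P + 2²) = -2 + 8*(2 + P + 4) = -2 + 8*(6 + P) = -2 + (48 + 8*P) = 46 + 8*P)
X(286)/o = (46 + 8*286)/(-79207) = (46 + 2288)*(-1/79207) = 2334*(-1/79207) = -2334/79207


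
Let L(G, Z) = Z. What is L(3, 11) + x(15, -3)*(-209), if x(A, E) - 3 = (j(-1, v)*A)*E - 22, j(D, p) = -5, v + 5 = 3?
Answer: -43043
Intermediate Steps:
v = -2 (v = -5 + 3 = -2)
x(A, E) = -19 - 5*A*E (x(A, E) = 3 + ((-5*A)*E - 22) = 3 + (-5*A*E - 22) = 3 + (-22 - 5*A*E) = -19 - 5*A*E)
L(3, 11) + x(15, -3)*(-209) = 11 + (-19 - 5*15*(-3))*(-209) = 11 + (-19 + 225)*(-209) = 11 + 206*(-209) = 11 - 43054 = -43043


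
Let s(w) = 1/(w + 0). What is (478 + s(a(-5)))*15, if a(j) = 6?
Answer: 14345/2 ≈ 7172.5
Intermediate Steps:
s(w) = 1/w
(478 + s(a(-5)))*15 = (478 + 1/6)*15 = (478 + ⅙)*15 = (2869/6)*15 = 14345/2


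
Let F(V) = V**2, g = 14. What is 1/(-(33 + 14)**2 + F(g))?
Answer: -1/2013 ≈ -0.00049677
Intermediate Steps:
1/(-(33 + 14)**2 + F(g)) = 1/(-(33 + 14)**2 + 14**2) = 1/(-1*47**2 + 196) = 1/(-1*2209 + 196) = 1/(-2209 + 196) = 1/(-2013) = -1/2013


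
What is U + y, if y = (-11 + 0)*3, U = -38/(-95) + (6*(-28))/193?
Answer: -32299/965 ≈ -33.470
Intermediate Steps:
U = -454/965 (U = -38*(-1/95) - 168*1/193 = ⅖ - 168/193 = -454/965 ≈ -0.47047)
y = -33 (y = -11*3 = -33)
U + y = -454/965 - 33 = -32299/965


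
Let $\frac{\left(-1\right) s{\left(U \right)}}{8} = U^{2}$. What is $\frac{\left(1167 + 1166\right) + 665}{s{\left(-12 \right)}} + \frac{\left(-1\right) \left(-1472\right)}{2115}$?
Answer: $- \frac{28673}{15040} \approx -1.9065$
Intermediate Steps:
$s{\left(U \right)} = - 8 U^{2}$
$\frac{\left(1167 + 1166\right) + 665}{s{\left(-12 \right)}} + \frac{\left(-1\right) \left(-1472\right)}{2115} = \frac{\left(1167 + 1166\right) + 665}{\left(-8\right) \left(-12\right)^{2}} + \frac{\left(-1\right) \left(-1472\right)}{2115} = \frac{2333 + 665}{\left(-8\right) 144} + 1472 \cdot \frac{1}{2115} = \frac{2998}{-1152} + \frac{1472}{2115} = 2998 \left(- \frac{1}{1152}\right) + \frac{1472}{2115} = - \frac{1499}{576} + \frac{1472}{2115} = - \frac{28673}{15040}$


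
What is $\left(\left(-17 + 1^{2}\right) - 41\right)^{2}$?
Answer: $3249$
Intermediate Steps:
$\left(\left(-17 + 1^{2}\right) - 41\right)^{2} = \left(\left(-17 + 1\right) - 41\right)^{2} = \left(-16 - 41\right)^{2} = \left(-57\right)^{2} = 3249$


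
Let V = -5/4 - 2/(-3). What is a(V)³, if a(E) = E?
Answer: -343/1728 ≈ -0.19850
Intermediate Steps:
V = -7/12 (V = -5*¼ - 2*(-⅓) = -5/4 + ⅔ = -7/12 ≈ -0.58333)
a(V)³ = (-7/12)³ = -343/1728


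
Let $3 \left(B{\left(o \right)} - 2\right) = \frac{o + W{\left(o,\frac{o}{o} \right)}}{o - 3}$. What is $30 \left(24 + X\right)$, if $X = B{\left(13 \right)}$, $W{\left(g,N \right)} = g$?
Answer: $806$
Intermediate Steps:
$B{\left(o \right)} = 2 + \frac{2 o}{3 \left(-3 + o\right)}$ ($B{\left(o \right)} = 2 + \frac{\left(o + o\right) \frac{1}{o - 3}}{3} = 2 + \frac{2 o \frac{1}{-3 + o}}{3} = 2 + \frac{2 o}{3 \left(-3 + o\right)}$)
$X = \frac{43}{15}$ ($X = \frac{2 \left(-9 + 4 \cdot 13\right)}{3 \left(-3 + 13\right)} = \frac{2 \left(-9 + 52\right)}{3 \cdot 10} = \frac{2}{3} \cdot \frac{1}{10} \cdot 43 = \frac{43}{15} \approx 2.8667$)
$30 \left(24 + X\right) = 30 \left(24 + \frac{43}{15}\right) = 30 \cdot \frac{403}{15} = 806$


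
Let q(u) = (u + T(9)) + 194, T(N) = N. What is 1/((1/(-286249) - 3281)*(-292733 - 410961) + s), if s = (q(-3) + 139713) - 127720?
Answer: 286249/660900911125237 ≈ 4.3312e-10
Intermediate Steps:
q(u) = 203 + u (q(u) = (u + 9) + 194 = (9 + u) + 194 = 203 + u)
s = 12193 (s = ((203 - 3) + 139713) - 127720 = (200 + 139713) - 127720 = 139913 - 127720 = 12193)
1/((1/(-286249) - 3281)*(-292733 - 410961) + s) = 1/((1/(-286249) - 3281)*(-292733 - 410961) + 12193) = 1/((-1/286249 - 3281)*(-703694) + 12193) = 1/(-939182970/286249*(-703694) + 12193) = 1/(660897420891180/286249 + 12193) = 1/(660900911125237/286249) = 286249/660900911125237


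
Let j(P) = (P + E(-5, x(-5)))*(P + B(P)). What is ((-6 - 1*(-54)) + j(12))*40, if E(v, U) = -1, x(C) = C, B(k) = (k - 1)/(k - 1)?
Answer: 7640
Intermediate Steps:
B(k) = 1 (B(k) = (-1 + k)/(-1 + k) = 1)
j(P) = (1 + P)*(-1 + P) (j(P) = (P - 1)*(P + 1) = (-1 + P)*(1 + P) = (1 + P)*(-1 + P))
((-6 - 1*(-54)) + j(12))*40 = ((-6 - 1*(-54)) + (-1 + 12²))*40 = ((-6 + 54) + (-1 + 144))*40 = (48 + 143)*40 = 191*40 = 7640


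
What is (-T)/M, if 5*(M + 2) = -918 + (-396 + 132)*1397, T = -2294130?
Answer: -5735325/184868 ≈ -31.024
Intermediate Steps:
M = -369736/5 (M = -2 + (-918 + (-396 + 132)*1397)/5 = -2 + (-918 - 264*1397)/5 = -2 + (-918 - 368808)/5 = -2 + (1/5)*(-369726) = -2 - 369726/5 = -369736/5 ≈ -73947.)
(-T)/M = (-1*(-2294130))/(-369736/5) = 2294130*(-5/369736) = -5735325/184868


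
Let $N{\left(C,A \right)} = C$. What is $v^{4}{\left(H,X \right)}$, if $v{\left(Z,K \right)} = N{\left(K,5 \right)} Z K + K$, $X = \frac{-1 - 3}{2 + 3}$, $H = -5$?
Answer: $256$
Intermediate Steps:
$X = - \frac{4}{5} \approx -0.8$
$v{\left(Z,K \right)} = K + Z K^{2}$ ($v{\left(Z,K \right)} = K Z K + K = Z K^{2} + K = K + Z K^{2}$)
$v^{4}{\left(H,X \right)} = \left(- \frac{4 \left(1 - -4\right)}{5}\right)^{4} = \left(- \frac{4 \left(1 + 4\right)}{5}\right)^{4} = \left(\left(- \frac{4}{5}\right) 5\right)^{4} = \left(-4\right)^{4} = 256$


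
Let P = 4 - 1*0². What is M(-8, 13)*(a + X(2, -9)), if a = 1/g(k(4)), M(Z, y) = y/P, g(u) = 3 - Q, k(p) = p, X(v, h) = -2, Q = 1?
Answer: -39/8 ≈ -4.8750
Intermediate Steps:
P = 4 (P = 4 - 1*0 = 4 + 0 = 4)
g(u) = 2 (g(u) = 3 - 1*1 = 3 - 1 = 2)
M(Z, y) = y/4
a = ½ (a = 1/2 = ½ ≈ 0.50000)
M(-8, 13)*(a + X(2, -9)) = ((¼)*13)*(½ - 2) = (13/4)*(-3/2) = -39/8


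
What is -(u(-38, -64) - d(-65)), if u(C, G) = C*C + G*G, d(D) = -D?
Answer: -5475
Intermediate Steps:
u(C, G) = C**2 + G**2
-(u(-38, -64) - d(-65)) = -(((-38)**2 + (-64)**2) - (-1)*(-65)) = -((1444 + 4096) - 1*65) = -(5540 - 65) = -1*5475 = -5475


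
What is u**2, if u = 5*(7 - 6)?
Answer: 25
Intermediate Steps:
u = 5 (u = 5*1 = 5)
u**2 = 5**2 = 25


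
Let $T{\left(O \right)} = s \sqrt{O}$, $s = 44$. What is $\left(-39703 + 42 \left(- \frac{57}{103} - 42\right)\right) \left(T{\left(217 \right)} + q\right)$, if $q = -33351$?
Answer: $\frac{142525331745}{103} - \frac{188033780 \sqrt{217}}{103} \approx 1.3568 \cdot 10^{9}$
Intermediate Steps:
$T{\left(O \right)} = 44 \sqrt{O}$
$\left(-39703 + 42 \left(- \frac{57}{103} - 42\right)\right) \left(T{\left(217 \right)} + q\right) = \left(-39703 + 42 \left(- \frac{57}{103} - 42\right)\right) \left(44 \sqrt{217} - 33351\right) = \left(-39703 + 42 \left(\left(-57\right) \frac{1}{103} - 42\right)\right) \left(-33351 + 44 \sqrt{217}\right) = \left(-39703 + 42 \left(- \frac{57}{103} - 42\right)\right) \left(-33351 + 44 \sqrt{217}\right) = \left(-39703 + 42 \left(- \frac{4383}{103}\right)\right) \left(-33351 + 44 \sqrt{217}\right) = \left(-39703 - \frac{184086}{103}\right) \left(-33351 + 44 \sqrt{217}\right) = - \frac{4273495 \left(-33351 + 44 \sqrt{217}\right)}{103} = \frac{142525331745}{103} - \frac{188033780 \sqrt{217}}{103}$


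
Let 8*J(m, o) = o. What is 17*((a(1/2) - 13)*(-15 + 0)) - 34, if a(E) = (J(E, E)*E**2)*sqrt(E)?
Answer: 3281 - 255*sqrt(2)/128 ≈ 3278.2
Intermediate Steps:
J(m, o) = o/8
a(E) = E**(7/2)/8 (a(E) = ((E/8)*E**2)*sqrt(E) = (E**3/8)*sqrt(E) = E**(7/2)/8)
17*((a(1/2) - 13)*(-15 + 0)) - 34 = 17*(((1/2)**(7/2)/8 - 13)*(-15 + 0)) - 34 = 17*(((1/2)**(7/2)/8 - 13)*(-15)) - 34 = 17*(((sqrt(2)/16)/8 - 13)*(-15)) - 34 = 17*((sqrt(2)/128 - 13)*(-15)) - 34 = 17*((-13 + sqrt(2)/128)*(-15)) - 34 = 17*(195 - 15*sqrt(2)/128) - 34 = (3315 - 255*sqrt(2)/128) - 34 = 3281 - 255*sqrt(2)/128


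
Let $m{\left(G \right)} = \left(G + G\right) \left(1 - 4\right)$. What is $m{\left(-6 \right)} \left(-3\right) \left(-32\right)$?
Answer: $3456$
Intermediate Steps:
$m{\left(G \right)} = - 6 G$ ($m{\left(G \right)} = 2 G \left(-3\right) = - 6 G$)
$m{\left(-6 \right)} \left(-3\right) \left(-32\right) = \left(-6\right) \left(-6\right) \left(-3\right) \left(-32\right) = 36 \left(-3\right) \left(-32\right) = \left(-108\right) \left(-32\right) = 3456$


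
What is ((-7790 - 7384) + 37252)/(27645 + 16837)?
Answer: 11039/22241 ≈ 0.49634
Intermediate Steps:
((-7790 - 7384) + 37252)/(27645 + 16837) = (-15174 + 37252)/44482 = 22078*(1/44482) = 11039/22241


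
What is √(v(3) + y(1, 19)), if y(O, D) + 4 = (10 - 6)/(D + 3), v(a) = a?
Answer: 3*I*√11/11 ≈ 0.90453*I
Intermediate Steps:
y(O, D) = -4 + 4/(3 + D) (y(O, D) = -4 + (10 - 6)/(D + 3) = -4 + 4/(3 + D))
√(v(3) + y(1, 19)) = √(3 + 4*(-2 - 1*19)/(3 + 19)) = √(3 + 4*(-2 - 19)/22) = √(3 + 4*(1/22)*(-21)) = √(3 - 42/11) = √(-9/11) = 3*I*√11/11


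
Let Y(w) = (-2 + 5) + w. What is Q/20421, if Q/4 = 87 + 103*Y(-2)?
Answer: 760/20421 ≈ 0.037217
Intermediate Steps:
Y(w) = 3 + w
Q = 760 (Q = 4*(87 + 103*(3 - 2)) = 4*(87 + 103*1) = 4*(87 + 103) = 4*190 = 760)
Q/20421 = 760/20421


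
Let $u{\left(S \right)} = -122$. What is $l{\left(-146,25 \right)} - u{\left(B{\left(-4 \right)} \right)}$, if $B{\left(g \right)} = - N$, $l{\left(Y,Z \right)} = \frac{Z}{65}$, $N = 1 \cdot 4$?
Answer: $\frac{1591}{13} \approx 122.38$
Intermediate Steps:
$N = 4$
$l{\left(Y,Z \right)} = \frac{Z}{65}$ ($l{\left(Y,Z \right)} = Z \frac{1}{65} = \frac{Z}{65}$)
$B{\left(g \right)} = -4$ ($B{\left(g \right)} = \left(-1\right) 4 = -4$)
$l{\left(-146,25 \right)} - u{\left(B{\left(-4 \right)} \right)} = \frac{1}{65} \cdot 25 - -122 = \frac{5}{13} + 122 = \frac{1591}{13}$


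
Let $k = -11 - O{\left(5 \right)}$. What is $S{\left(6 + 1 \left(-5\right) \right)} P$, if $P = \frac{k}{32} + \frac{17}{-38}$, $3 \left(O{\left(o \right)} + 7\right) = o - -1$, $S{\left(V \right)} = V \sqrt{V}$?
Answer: $- \frac{193}{304} \approx -0.63487$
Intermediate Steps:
$S{\left(V \right)} = V^{\frac{3}{2}}$
$O{\left(o \right)} = - \frac{20}{3} + \frac{o}{3}$ ($O{\left(o \right)} = -7 + \frac{o - -1}{3} = -7 + \frac{o + 1}{3} = -7 + \frac{1 + o}{3} = -7 + \left(\frac{1}{3} + \frac{o}{3}\right) = - \frac{20}{3} + \frac{o}{3}$)
$k = -6$ ($k = -11 - \left(- \frac{20}{3} + \frac{1}{3} \cdot 5\right) = -11 - \left(- \frac{20}{3} + \frac{5}{3}\right) = -11 - -5 = -11 + 5 = -6$)
$P = - \frac{193}{304}$ ($P = - \frac{6}{32} + \frac{17}{-38} = \left(-6\right) \frac{1}{32} + 17 \left(- \frac{1}{38}\right) = - \frac{3}{16} - \frac{17}{38} = - \frac{193}{304} \approx -0.63487$)
$S{\left(6 + 1 \left(-5\right) \right)} P = \left(6 + 1 \left(-5\right)\right)^{\frac{3}{2}} \left(- \frac{193}{304}\right) = \left(6 - 5\right)^{\frac{3}{2}} \left(- \frac{193}{304}\right) = 1^{\frac{3}{2}} \left(- \frac{193}{304}\right) = 1 \left(- \frac{193}{304}\right) = - \frac{193}{304}$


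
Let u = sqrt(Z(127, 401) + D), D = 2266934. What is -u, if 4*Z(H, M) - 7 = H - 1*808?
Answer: -sqrt(9067062)/2 ≈ -1505.6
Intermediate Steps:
Z(H, M) = -801/4 + H/4 (Z(H, M) = 7/4 + (H - 1*808)/4 = 7/4 + (H - 808)/4 = 7/4 + (-808 + H)/4 = 7/4 + (-202 + H/4) = -801/4 + H/4)
u = sqrt(9067062)/2 (u = sqrt((-801/4 + (1/4)*127) + 2266934) = sqrt((-801/4 + 127/4) + 2266934) = sqrt(-337/2 + 2266934) = sqrt(4533531/2) = sqrt(9067062)/2 ≈ 1505.6)
-u = -sqrt(9067062)/2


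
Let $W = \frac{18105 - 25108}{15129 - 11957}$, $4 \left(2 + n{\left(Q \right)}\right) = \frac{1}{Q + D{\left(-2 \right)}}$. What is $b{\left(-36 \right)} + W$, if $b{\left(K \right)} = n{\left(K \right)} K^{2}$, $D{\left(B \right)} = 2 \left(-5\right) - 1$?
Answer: $- \frac{387782597}{149084} \approx -2601.1$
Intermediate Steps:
$D{\left(B \right)} = -11$ ($D{\left(B \right)} = -10 - 1 = -11$)
$n{\left(Q \right)} = -2 + \frac{1}{4 \left(-11 + Q\right)}$ ($n{\left(Q \right)} = -2 + \frac{1}{4 \left(Q - 11\right)} = -2 + \frac{1}{4 \left(-11 + Q\right)}$)
$W = - \frac{7003}{3172} \approx -2.2078$
$b{\left(K \right)} = \frac{K^{2} \left(89 - 8 K\right)}{4 \left(-11 + K\right)}$ ($b{\left(K \right)} = \frac{89 - 8 K}{4 \left(-11 + K\right)} K^{2} = \frac{K^{2} \left(89 - 8 K\right)}{4 \left(-11 + K\right)}$)
$b{\left(-36 \right)} + W = \frac{\left(-36\right)^{2} \left(89 - -288\right)}{4 \left(-11 - 36\right)} - \frac{7003}{3172} = \frac{1}{4} \cdot 1296 \frac{1}{-47} \left(89 + 288\right) - \frac{7003}{3172} = \frac{1}{4} \cdot 1296 \left(- \frac{1}{47}\right) 377 - \frac{7003}{3172} = - \frac{122148}{47} - \frac{7003}{3172} = - \frac{387782597}{149084}$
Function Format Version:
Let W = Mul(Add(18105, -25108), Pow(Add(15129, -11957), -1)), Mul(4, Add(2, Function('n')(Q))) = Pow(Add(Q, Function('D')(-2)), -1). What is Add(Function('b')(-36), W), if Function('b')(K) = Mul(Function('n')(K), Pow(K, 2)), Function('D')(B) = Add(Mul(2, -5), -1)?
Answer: Rational(-387782597, 149084) ≈ -2601.1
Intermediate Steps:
Function('D')(B) = -11 (Function('D')(B) = Add(-10, -1) = -11)
Function('n')(Q) = Add(-2, Mul(Rational(1, 4), Pow(Add(-11, Q), -1))) (Function('n')(Q) = Add(-2, Mul(Rational(1, 4), Pow(Add(Q, -11), -1))) = Add(-2, Mul(Rational(1, 4), Pow(Add(-11, Q), -1))))
W = Rational(-7003, 3172) (W = Mul(-7003, Pow(3172, -1)) = Mul(-7003, Rational(1, 3172)) = Rational(-7003, 3172) ≈ -2.2078)
Function('b')(K) = Mul(Rational(1, 4), Pow(K, 2), Pow(Add(-11, K), -1), Add(89, Mul(-8, K))) (Function('b')(K) = Mul(Mul(Rational(1, 4), Pow(Add(-11, K), -1), Add(89, Mul(-8, K))), Pow(K, 2)) = Mul(Rational(1, 4), Pow(K, 2), Pow(Add(-11, K), -1), Add(89, Mul(-8, K))))
Add(Function('b')(-36), W) = Add(Mul(Rational(1, 4), Pow(-36, 2), Pow(Add(-11, -36), -1), Add(89, Mul(-8, -36))), Rational(-7003, 3172)) = Add(Mul(Rational(1, 4), 1296, Pow(-47, -1), Add(89, 288)), Rational(-7003, 3172)) = Add(Mul(Rational(1, 4), 1296, Rational(-1, 47), 377), Rational(-7003, 3172)) = Add(Rational(-122148, 47), Rational(-7003, 3172)) = Rational(-387782597, 149084)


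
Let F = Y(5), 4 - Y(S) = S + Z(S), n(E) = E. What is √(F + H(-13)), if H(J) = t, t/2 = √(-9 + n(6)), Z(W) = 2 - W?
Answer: √(2 + 2*I*√3) ≈ 1.732 + 1.0*I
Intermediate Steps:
Y(S) = 2 (Y(S) = 4 - (S + (2 - S)) = 4 - 1*2 = 4 - 2 = 2)
t = 2*I*√3 (t = 2*√(-9 + 6) = 2*√(-3) = 2*(I*√3) = 2*I*√3 ≈ 3.4641*I)
H(J) = 2*I*√3
F = 2
√(F + H(-13)) = √(2 + 2*I*√3)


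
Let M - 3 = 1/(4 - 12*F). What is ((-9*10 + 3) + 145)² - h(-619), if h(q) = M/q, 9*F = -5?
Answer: 66634211/19808 ≈ 3364.0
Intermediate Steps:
F = -5/9 (F = (⅑)*(-5) = -5/9 ≈ -0.55556)
M = 99/32 (M = 3 + 1/(4 - 12*(-5/9)) = 3 + 1/(4 + 20/3) = 3 + 1/(32/3) = 3 + 3/32 = 99/32 ≈ 3.0938)
h(q) = 99/(32*q)
((-9*10 + 3) + 145)² - h(-619) = ((-9*10 + 3) + 145)² - 99/(32*(-619)) = ((-90 + 3) + 145)² - 99*(-1)/(32*619) = (-87 + 145)² - 1*(-99/19808) = 58² + 99/19808 = 3364 + 99/19808 = 66634211/19808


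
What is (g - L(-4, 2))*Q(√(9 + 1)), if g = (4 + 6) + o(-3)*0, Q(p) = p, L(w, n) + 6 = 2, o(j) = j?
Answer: 14*√10 ≈ 44.272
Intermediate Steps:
L(w, n) = -4 (L(w, n) = -6 + 2 = -4)
g = 10 (g = (4 + 6) - 3*0 = 10 + 0 = 10)
(g - L(-4, 2))*Q(√(9 + 1)) = (10 - 1*(-4))*√(9 + 1) = (10 + 4)*√10 = 14*√10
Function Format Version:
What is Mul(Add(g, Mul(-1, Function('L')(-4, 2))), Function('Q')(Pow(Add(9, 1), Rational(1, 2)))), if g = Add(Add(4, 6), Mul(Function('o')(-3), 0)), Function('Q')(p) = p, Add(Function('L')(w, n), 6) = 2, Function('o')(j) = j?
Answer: Mul(14, Pow(10, Rational(1, 2))) ≈ 44.272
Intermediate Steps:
Function('L')(w, n) = -4 (Function('L')(w, n) = Add(-6, 2) = -4)
g = 10 (g = Add(Add(4, 6), Mul(-3, 0)) = Add(10, 0) = 10)
Mul(Add(g, Mul(-1, Function('L')(-4, 2))), Function('Q')(Pow(Add(9, 1), Rational(1, 2)))) = Mul(Add(10, Mul(-1, -4)), Pow(Add(9, 1), Rational(1, 2))) = Mul(Add(10, 4), Pow(10, Rational(1, 2))) = Mul(14, Pow(10, Rational(1, 2)))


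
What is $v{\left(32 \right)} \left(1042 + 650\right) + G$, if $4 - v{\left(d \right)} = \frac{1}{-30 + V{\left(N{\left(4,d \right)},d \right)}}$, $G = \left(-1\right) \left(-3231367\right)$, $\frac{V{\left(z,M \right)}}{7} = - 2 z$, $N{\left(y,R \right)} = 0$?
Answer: $\frac{16190957}{5} \approx 3.2382 \cdot 10^{6}$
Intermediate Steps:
$V{\left(z,M \right)} = - 14 z$ ($V{\left(z,M \right)} = 7 \left(- 2 z\right) = - 14 z$)
$G = 3231367$
$v{\left(d \right)} = \frac{121}{30}$ ($v{\left(d \right)} = 4 - \frac{1}{-30 - 0} = 4 - \frac{1}{-30 + 0} = 4 - \frac{1}{-30} = 4 - - \frac{1}{30} = 4 + \frac{1}{30} = \frac{121}{30}$)
$v{\left(32 \right)} \left(1042 + 650\right) + G = \frac{121 \left(1042 + 650\right)}{30} + 3231367 = \frac{121}{30} \cdot 1692 + 3231367 = \frac{34122}{5} + 3231367 = \frac{16190957}{5}$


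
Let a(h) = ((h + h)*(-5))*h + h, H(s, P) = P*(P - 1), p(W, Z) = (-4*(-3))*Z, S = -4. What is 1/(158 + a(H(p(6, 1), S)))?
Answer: -1/3822 ≈ -0.00026164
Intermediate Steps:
p(W, Z) = 12*Z
H(s, P) = P*(-1 + P)
a(h) = h - 10*h² (a(h) = ((2*h)*(-5))*h + h = (-10*h)*h + h = -10*h² + h = h - 10*h²)
1/(158 + a(H(p(6, 1), S))) = 1/(158 + (-4*(-1 - 4))*(1 - (-40)*(-1 - 4))) = 1/(158 + (-4*(-5))*(1 - (-40)*(-5))) = 1/(158 + 20*(1 - 10*20)) = 1/(158 + 20*(1 - 200)) = 1/(158 + 20*(-199)) = 1/(158 - 3980) = 1/(-3822) = -1/3822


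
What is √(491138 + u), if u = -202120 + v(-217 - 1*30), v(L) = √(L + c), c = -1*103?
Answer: √(289018 + 5*I*√14) ≈ 537.6 + 0.017*I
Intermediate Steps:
c = -103
v(L) = √(-103 + L) (v(L) = √(L - 103) = √(-103 + L))
u = -202120 + 5*I*√14 (u = -202120 + √(-103 + (-217 - 1*30)) = -202120 + √(-103 + (-217 - 30)) = -202120 + √(-103 - 247) = -202120 + √(-350) = -202120 + 5*I*√14 ≈ -2.0212e+5 + 18.708*I)
√(491138 + u) = √(491138 + (-202120 + 5*I*√14)) = √(289018 + 5*I*√14)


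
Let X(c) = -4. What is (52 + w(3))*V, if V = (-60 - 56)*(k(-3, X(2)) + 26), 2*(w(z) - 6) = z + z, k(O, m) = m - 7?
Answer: -106140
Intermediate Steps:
k(O, m) = -7 + m
w(z) = 6 + z (w(z) = 6 + (z + z)/2 = 6 + (2*z)/2 = 6 + z)
V = -1740 (V = (-60 - 56)*((-7 - 4) + 26) = -116*(-11 + 26) = -116*15 = -1740)
(52 + w(3))*V = (52 + (6 + 3))*(-1740) = (52 + 9)*(-1740) = 61*(-1740) = -106140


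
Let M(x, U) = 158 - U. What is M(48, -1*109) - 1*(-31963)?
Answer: 32230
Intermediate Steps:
M(48, -1*109) - 1*(-31963) = (158 - (-1)*109) - 1*(-31963) = (158 - 1*(-109)) + 31963 = (158 + 109) + 31963 = 267 + 31963 = 32230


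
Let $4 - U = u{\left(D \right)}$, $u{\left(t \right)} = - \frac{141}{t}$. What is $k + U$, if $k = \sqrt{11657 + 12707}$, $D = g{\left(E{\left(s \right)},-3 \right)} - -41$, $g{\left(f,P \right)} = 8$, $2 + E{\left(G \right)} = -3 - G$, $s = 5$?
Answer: $\frac{337}{49} + 2 \sqrt{6091} \approx 162.97$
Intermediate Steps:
$E{\left(G \right)} = -5 - G$ ($E{\left(G \right)} = -2 - \left(3 + G\right) = -5 - G$)
$D = 49$ ($D = 8 - -41 = 8 + 41 = 49$)
$U = \frac{337}{49}$ ($U = 4 - - \frac{141}{49} = 4 + \frac{141}{49} = \frac{337}{49} \approx 6.8775$)
$k = 2 \sqrt{6091}$ ($k = \sqrt{24364} = 2 \sqrt{6091} \approx 156.09$)
$k + U = 2 \sqrt{6091} + \frac{337}{49} = \frac{337}{49} + 2 \sqrt{6091}$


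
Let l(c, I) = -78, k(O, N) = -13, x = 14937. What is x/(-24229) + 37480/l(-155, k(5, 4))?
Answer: -454634003/944931 ≈ -481.13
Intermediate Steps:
x/(-24229) + 37480/l(-155, k(5, 4)) = 14937/(-24229) + 37480/(-78) = 14937*(-1/24229) + 37480*(-1/78) = -14937/24229 - 18740/39 = -454634003/944931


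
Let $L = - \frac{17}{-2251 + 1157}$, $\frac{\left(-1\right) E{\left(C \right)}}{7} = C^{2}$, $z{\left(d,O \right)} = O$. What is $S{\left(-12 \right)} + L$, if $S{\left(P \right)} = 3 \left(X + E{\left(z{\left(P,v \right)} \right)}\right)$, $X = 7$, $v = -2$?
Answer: $- \frac{68905}{1094} \approx -62.984$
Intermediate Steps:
$E{\left(C \right)} = - 7 C^{2}$
$S{\left(P \right)} = -63$ ($S{\left(P \right)} = 3 \left(7 - 7 \left(-2\right)^{2}\right) = 3 \left(7 - 28\right) = 3 \left(-21\right) = -63$)
$L = \frac{17}{1094}$ ($L = - \frac{17}{-1094} = \left(-17\right) \left(- \frac{1}{1094}\right) = \frac{17}{1094} \approx 0.015539$)
$S{\left(-12 \right)} + L = -63 + \frac{17}{1094} = - \frac{68905}{1094}$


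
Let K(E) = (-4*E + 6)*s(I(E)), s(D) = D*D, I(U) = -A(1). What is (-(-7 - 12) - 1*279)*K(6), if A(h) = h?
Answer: 4680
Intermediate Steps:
I(U) = -1 (I(U) = -1*1 = -1)
s(D) = D²
K(E) = 6 - 4*E (K(E) = (-4*E + 6)*(-1)² = (6 - 4*E)*1 = 6 - 4*E)
(-(-7 - 12) - 1*279)*K(6) = (-(-7 - 12) - 1*279)*(6 - 4*6) = (-1*(-19) - 279)*(6 - 24) = (19 - 279)*(-18) = -260*(-18) = 4680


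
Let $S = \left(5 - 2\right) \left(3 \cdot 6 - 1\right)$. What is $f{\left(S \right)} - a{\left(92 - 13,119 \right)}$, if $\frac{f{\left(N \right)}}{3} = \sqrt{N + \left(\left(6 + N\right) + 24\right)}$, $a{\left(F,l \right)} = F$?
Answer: $-79 + 6 \sqrt{33} \approx -44.533$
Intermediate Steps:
$S = 51$ ($S = 3 \left(18 - 1\right) = 3 \cdot 17 = 51$)
$f{\left(N \right)} = 3 \sqrt{30 + 2 N}$ ($f{\left(N \right)} = 3 \sqrt{N + \left(\left(6 + N\right) + 24\right)} = 3 \sqrt{N + \left(30 + N\right)} = 3 \sqrt{30 + 2 N}$)
$f{\left(S \right)} - a{\left(92 - 13,119 \right)} = 3 \sqrt{30 + 2 \cdot 51} - \left(92 - 13\right) = 3 \sqrt{30 + 102} - \left(92 - 13\right) = 3 \sqrt{132} - 79 = 3 \cdot 2 \sqrt{33} - 79 = 6 \sqrt{33} - 79 = -79 + 6 \sqrt{33}$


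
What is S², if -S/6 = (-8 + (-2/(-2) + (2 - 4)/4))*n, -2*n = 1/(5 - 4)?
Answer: 2025/4 ≈ 506.25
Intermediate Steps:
n = -½ (n = -1/(2*(5 - 4)) = -½/1 = -½*1 = -½ ≈ -0.50000)
S = -45/2 (S = -6*(-8 + (-2/(-2) + (2 - 4)/4))*(-1)/2 = -6*(-8 + (-2*(-½) - 2*¼))*(-1)/2 = -6*(-8 + (1 - ½))*(-1)/2 = -6*(-8 + ½)*(-1)/2 = -(-45)*(-1)/2 = -6*15/4 = -45/2 ≈ -22.500)
S² = (-45/2)² = 2025/4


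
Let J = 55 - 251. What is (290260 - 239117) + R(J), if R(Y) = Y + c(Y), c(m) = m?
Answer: 50751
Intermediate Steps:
J = -196
R(Y) = 2*Y (R(Y) = Y + Y = 2*Y)
(290260 - 239117) + R(J) = (290260 - 239117) + 2*(-196) = 51143 - 392 = 50751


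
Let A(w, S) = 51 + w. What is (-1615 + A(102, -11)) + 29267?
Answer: 27805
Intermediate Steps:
(-1615 + A(102, -11)) + 29267 = (-1615 + (51 + 102)) + 29267 = (-1615 + 153) + 29267 = -1462 + 29267 = 27805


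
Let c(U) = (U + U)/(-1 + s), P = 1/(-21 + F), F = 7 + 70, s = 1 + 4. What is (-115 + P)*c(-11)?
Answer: 70829/112 ≈ 632.40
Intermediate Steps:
s = 5
F = 77
P = 1/56 (P = 1/(-21 + 77) = 1/56 ≈ 0.017857)
c(U) = U/2 (c(U) = (U + U)/(-1 + 5) = (2*U)/4 = (2*U)*(¼) = U/2)
(-115 + P)*c(-11) = (-115 + 1/56)*((½)*(-11)) = -6439/56*(-11/2) = 70829/112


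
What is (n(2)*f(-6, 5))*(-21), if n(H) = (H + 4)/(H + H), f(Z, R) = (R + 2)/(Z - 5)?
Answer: 441/22 ≈ 20.045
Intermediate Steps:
f(Z, R) = (2 + R)/(-5 + Z)
n(H) = (4 + H)/(2*H) (n(H) = (4 + H)/((2*H)) = (4 + H)*(1/(2*H)) = (4 + H)/(2*H))
(n(2)*f(-6, 5))*(-21) = (((1/2)*(4 + 2)/2)*((2 + 5)/(-5 - 6)))*(-21) = (((1/2)*(1/2)*6)*(7/(-11)))*(-21) = (3*(-1/11*7)/2)*(-21) = ((3/2)*(-7/11))*(-21) = -21/22*(-21) = 441/22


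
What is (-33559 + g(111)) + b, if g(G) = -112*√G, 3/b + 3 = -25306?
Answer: -849344734/25309 - 112*√111 ≈ -34739.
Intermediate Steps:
b = -3/25309 (b = 3/(-3 - 25306) = 3/(-25309) = 3*(-1/25309) = -3/25309 ≈ -0.00011853)
(-33559 + g(111)) + b = (-33559 - 112*√111) - 3/25309 = -849344734/25309 - 112*√111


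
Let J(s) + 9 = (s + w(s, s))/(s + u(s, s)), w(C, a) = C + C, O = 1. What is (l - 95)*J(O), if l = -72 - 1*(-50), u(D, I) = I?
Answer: 1755/2 ≈ 877.50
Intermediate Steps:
w(C, a) = 2*C
J(s) = -15/2 (J(s) = -9 + (s + 2*s)/(s + s) = -9 + (3*s)/((2*s)) = -9 + (3*s)*(1/(2*s)) = -9 + 3/2 = -15/2)
l = -22 (l = -72 + 50 = -22)
(l - 95)*J(O) = (-22 - 95)*(-15/2) = -117*(-15/2) = 1755/2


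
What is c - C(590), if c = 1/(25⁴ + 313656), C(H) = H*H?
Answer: -245160216099/704281 ≈ -3.4810e+5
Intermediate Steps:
C(H) = H²
c = 1/704281 (c = 1/(390625 + 313656) = 1/704281 ≈ 1.4199e-6)
c - C(590) = 1/704281 - 1*590² = 1/704281 - 1*348100 = 1/704281 - 348100 = -245160216099/704281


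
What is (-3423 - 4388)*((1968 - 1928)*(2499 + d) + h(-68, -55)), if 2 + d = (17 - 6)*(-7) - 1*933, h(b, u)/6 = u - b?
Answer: -465207538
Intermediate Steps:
h(b, u) = -6*b + 6*u (h(b, u) = 6*(u - b) = -6*b + 6*u)
d = -1012 (d = -2 + ((17 - 6)*(-7) - 1*933) = -2 + (11*(-7) - 933) = -2 + (-77 - 933) = -2 - 1010 = -1012)
(-3423 - 4388)*((1968 - 1928)*(2499 + d) + h(-68, -55)) = (-3423 - 4388)*((1968 - 1928)*(2499 - 1012) + (-6*(-68) + 6*(-55))) = -7811*(40*1487 + (408 - 330)) = -7811*(59480 + 78) = -7811*59558 = -465207538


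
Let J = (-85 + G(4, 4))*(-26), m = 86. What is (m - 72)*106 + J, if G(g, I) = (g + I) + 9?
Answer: 3252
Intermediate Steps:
G(g, I) = 9 + I + g (G(g, I) = (I + g) + 9 = 9 + I + g)
J = 1768 (J = (-85 + (9 + 4 + 4))*(-26) = (-85 + 17)*(-26) = -68*(-26) = 1768)
(m - 72)*106 + J = (86 - 72)*106 + 1768 = 14*106 + 1768 = 1484 + 1768 = 3252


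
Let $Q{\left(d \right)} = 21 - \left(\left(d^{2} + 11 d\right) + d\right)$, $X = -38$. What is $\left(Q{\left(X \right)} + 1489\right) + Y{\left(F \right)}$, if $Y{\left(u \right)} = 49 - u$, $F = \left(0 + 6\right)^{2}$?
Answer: $535$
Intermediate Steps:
$F = 36$ ($F = 6^{2} = 36$)
$Q{\left(d \right)} = 21 - d^{2} - 12 d$ ($Q{\left(d \right)} = 21 - \left(d^{2} + 12 d\right) = 21 - d^{2} - 12 d$)
$\left(Q{\left(X \right)} + 1489\right) + Y{\left(F \right)} = \left(\left(21 - \left(-38\right)^{2} - -456\right) + 1489\right) + \left(49 - 36\right) = \left(\left(21 - 1444 + 456\right) + 1489\right) + \left(49 - 36\right) = \left(\left(21 - 1444 + 456\right) + 1489\right) + 13 = \left(-967 + 1489\right) + 13 = 522 + 13 = 535$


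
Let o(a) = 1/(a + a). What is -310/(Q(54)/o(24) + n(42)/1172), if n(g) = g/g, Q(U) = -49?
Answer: 363320/2756543 ≈ 0.13180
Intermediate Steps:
n(g) = 1
o(a) = 1/(2*a)
-310/(Q(54)/o(24) + n(42)/1172) = -310/(-49/((½)/24) + 1/1172) = -310/(-49/((½)*(1/24)) + 1*(1/1172)) = -310/(-49/1/48 + 1/1172) = -310/(-49*48 + 1/1172) = -310/(-2352 + 1/1172) = -310/(-2756543/1172) = -310*(-1172/2756543) = 363320/2756543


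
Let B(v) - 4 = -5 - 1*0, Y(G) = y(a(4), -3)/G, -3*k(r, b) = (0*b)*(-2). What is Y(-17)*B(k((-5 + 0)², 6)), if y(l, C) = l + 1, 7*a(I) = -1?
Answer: 6/119 ≈ 0.050420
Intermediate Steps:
a(I) = -⅐ (a(I) = (⅐)*(-1) = -⅐)
y(l, C) = 1 + l
k(r, b) = 0 (k(r, b) = -0*b*(-2)/3 = -0*(-2) = -⅓*0 = 0)
Y(G) = 6/(7*G) (Y(G) = (1 - ⅐)/G = 6/(7*G))
B(v) = -1 (B(v) = 4 + (-5 - 1*0) = 4 + (-5 + 0) = 4 - 5 = -1)
Y(-17)*B(k((-5 + 0)², 6)) = ((6/7)/(-17))*(-1) = ((6/7)*(-1/17))*(-1) = -6/119*(-1) = 6/119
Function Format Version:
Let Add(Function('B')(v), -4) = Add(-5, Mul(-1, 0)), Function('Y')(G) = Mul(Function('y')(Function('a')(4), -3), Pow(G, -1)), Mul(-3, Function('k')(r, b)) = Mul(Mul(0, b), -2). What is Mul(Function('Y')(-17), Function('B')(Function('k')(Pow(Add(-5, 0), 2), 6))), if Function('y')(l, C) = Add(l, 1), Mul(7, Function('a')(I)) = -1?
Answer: Rational(6, 119) ≈ 0.050420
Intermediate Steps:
Function('a')(I) = Rational(-1, 7) (Function('a')(I) = Mul(Rational(1, 7), -1) = Rational(-1, 7))
Function('y')(l, C) = Add(1, l)
Function('k')(r, b) = 0 (Function('k')(r, b) = Mul(Rational(-1, 3), Mul(Mul(0, b), -2)) = Mul(Rational(-1, 3), Mul(0, -2)) = Mul(Rational(-1, 3), 0) = 0)
Function('Y')(G) = Mul(Rational(6, 7), Pow(G, -1)) (Function('Y')(G) = Mul(Add(1, Rational(-1, 7)), Pow(G, -1)) = Mul(Rational(6, 7), Pow(G, -1)))
Function('B')(v) = -1 (Function('B')(v) = Add(4, Add(-5, Mul(-1, 0))) = Add(4, Add(-5, 0)) = Add(4, -5) = -1)
Mul(Function('Y')(-17), Function('B')(Function('k')(Pow(Add(-5, 0), 2), 6))) = Mul(Mul(Rational(6, 7), Pow(-17, -1)), -1) = Mul(Mul(Rational(6, 7), Rational(-1, 17)), -1) = Mul(Rational(-6, 119), -1) = Rational(6, 119)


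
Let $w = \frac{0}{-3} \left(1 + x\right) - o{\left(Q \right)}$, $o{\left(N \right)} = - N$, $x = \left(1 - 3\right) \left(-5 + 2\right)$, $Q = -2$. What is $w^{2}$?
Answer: $4$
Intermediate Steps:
$x = 6$ ($x = \left(-2\right) \left(-3\right) = 6$)
$w = -2$ ($w = \frac{0}{-3} \left(1 + 6\right) - \left(-1\right) \left(-2\right) = 0 \left(- \frac{1}{3}\right) 7 - 2 = 0 \cdot 7 - 2 = 0 - 2 = -2$)
$w^{2} = \left(-2\right)^{2} = 4$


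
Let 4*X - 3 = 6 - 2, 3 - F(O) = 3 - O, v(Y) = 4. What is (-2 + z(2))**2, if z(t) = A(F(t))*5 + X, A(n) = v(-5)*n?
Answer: 25281/16 ≈ 1580.1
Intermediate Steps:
F(O) = O (F(O) = 3 - (3 - O) = 3 + (-3 + O) = O)
X = 7/4 (X = 3/4 + (6 - 2)/4 = 3/4 + (1/4)*4 = 3/4 + 1 = 7/4 ≈ 1.7500)
A(n) = 4*n
z(t) = 7/4 + 20*t (z(t) = (4*t)*5 + 7/4 = 20*t + 7/4 = 7/4 + 20*t)
(-2 + z(2))**2 = (-2 + (7/4 + 20*2))**2 = (-2 + (7/4 + 40))**2 = (-2 + 167/4)**2 = (159/4)**2 = 25281/16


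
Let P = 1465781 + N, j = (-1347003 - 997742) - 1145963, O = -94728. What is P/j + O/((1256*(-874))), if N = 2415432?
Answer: -245619406003/239493985172 ≈ -1.0256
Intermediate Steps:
j = -3490708 (j = -2344745 - 1145963 = -3490708)
P = 3881213 (P = 1465781 + 2415432 = 3881213)
P/j + O/((1256*(-874))) = 3881213/(-3490708) - 94728/(1256*(-874)) = 3881213*(-1/3490708) - 94728/(-1097744) = -3881213/3490708 - 94728*(-1/1097744) = -3881213/3490708 + 11841/137218 = -245619406003/239493985172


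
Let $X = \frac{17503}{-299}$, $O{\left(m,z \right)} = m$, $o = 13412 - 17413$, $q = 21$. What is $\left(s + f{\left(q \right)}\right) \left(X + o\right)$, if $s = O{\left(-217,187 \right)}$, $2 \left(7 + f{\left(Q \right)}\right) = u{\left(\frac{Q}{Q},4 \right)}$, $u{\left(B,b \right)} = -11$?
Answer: $\frac{12111633}{13} \approx 9.3166 \cdot 10^{5}$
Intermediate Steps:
$o = -4001$ ($o = 13412 - 17413 = -4001$)
$f{\left(Q \right)} = - \frac{25}{2}$ ($f{\left(Q \right)} = -7 + \frac{1}{2} \left(-11\right) = -7 - \frac{11}{2} = - \frac{25}{2}$)
$s = -217$
$X = - \frac{761}{13}$ ($X = 17503 \left(- \frac{1}{299}\right) = - \frac{761}{13} \approx -58.538$)
$\left(s + f{\left(q \right)}\right) \left(X + o\right) = \left(-217 - \frac{25}{2}\right) \left(- \frac{761}{13} - 4001\right) = \left(- \frac{459}{2}\right) \left(- \frac{52774}{13}\right) = \frac{12111633}{13}$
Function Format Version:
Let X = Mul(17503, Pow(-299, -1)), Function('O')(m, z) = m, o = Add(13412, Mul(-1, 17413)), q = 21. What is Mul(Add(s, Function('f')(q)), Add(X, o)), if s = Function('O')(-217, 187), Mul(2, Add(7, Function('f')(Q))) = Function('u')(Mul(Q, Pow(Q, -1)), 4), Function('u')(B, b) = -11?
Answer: Rational(12111633, 13) ≈ 9.3166e+5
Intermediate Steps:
o = -4001 (o = Add(13412, -17413) = -4001)
Function('f')(Q) = Rational(-25, 2) (Function('f')(Q) = Add(-7, Mul(Rational(1, 2), -11)) = Add(-7, Rational(-11, 2)) = Rational(-25, 2))
s = -217
X = Rational(-761, 13) (X = Mul(17503, Rational(-1, 299)) = Rational(-761, 13) ≈ -58.538)
Mul(Add(s, Function('f')(q)), Add(X, o)) = Mul(Add(-217, Rational(-25, 2)), Add(Rational(-761, 13), -4001)) = Mul(Rational(-459, 2), Rational(-52774, 13)) = Rational(12111633, 13)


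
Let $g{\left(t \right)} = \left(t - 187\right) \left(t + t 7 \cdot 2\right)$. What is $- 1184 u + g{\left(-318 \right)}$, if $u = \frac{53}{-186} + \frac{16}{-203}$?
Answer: $\frac{45484810270}{18879} \approx 2.4093 \cdot 10^{6}$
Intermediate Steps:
$g{\left(t \right)} = 15 t \left(-187 + t\right)$ ($g{\left(t \right)} = \left(-187 + t\right) \left(t + 7 t 2\right) = \left(-187 + t\right) \left(t + 14 t\right) = \left(-187 + t\right) 15 t = 15 t \left(-187 + t\right)$)
$u = - \frac{13735}{37758}$ ($u = 53 \left(- \frac{1}{186}\right) + 16 \left(- \frac{1}{203}\right) = - \frac{53}{186} - \frac{16}{203} = - \frac{13735}{37758} \approx -0.36376$)
$- 1184 u + g{\left(-318 \right)} = \left(-1184\right) \left(- \frac{13735}{37758}\right) + 15 \left(-318\right) \left(-187 - 318\right) = \frac{8131120}{18879} + 15 \left(-318\right) \left(-505\right) = \frac{8131120}{18879} + 2408850 = \frac{45484810270}{18879}$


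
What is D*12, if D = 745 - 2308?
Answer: -18756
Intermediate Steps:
D = -1563
D*12 = -1563*12 = -18756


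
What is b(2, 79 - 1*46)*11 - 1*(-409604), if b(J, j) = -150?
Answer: 407954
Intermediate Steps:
b(2, 79 - 1*46)*11 - 1*(-409604) = -150*11 - 1*(-409604) = -1650 + 409604 = 407954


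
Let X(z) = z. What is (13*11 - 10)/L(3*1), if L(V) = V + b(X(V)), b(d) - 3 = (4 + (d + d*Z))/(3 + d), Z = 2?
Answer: 114/7 ≈ 16.286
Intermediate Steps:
b(d) = 3 + (4 + 3*d)/(3 + d) (b(d) = 3 + (4 + (d + d*2))/(3 + d) = 3 + (4 + (d + 2*d))/(3 + d) = 3 + (4 + 3*d)/(3 + d))
L(V) = V + (13 + 6*V)/(3 + V)
(13*11 - 10)/L(3*1) = (13*11 - 10)/(((13 + (3*1)² + 9*(3*1))/(3 + 3*1))) = (143 - 10)/(((13 + 3² + 9*3)/(3 + 3))) = 133/(((13 + 9 + 27)/6)) = 133/(((⅙)*49)) = 133/(49/6) = 133*(6/49) = 114/7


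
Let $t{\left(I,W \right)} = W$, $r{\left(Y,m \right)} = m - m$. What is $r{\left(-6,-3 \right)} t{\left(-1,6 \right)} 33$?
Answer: $0$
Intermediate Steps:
$r{\left(Y,m \right)} = 0$
$r{\left(-6,-3 \right)} t{\left(-1,6 \right)} 33 = 0 \cdot 6 \cdot 33 = 0 \cdot 33 = 0$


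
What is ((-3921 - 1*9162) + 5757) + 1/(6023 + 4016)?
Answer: -73545713/10039 ≈ -7326.0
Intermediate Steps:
((-3921 - 1*9162) + 5757) + 1/(6023 + 4016) = ((-3921 - 9162) + 5757) + 1/10039 = (-13083 + 5757) + 1/10039 = -7326 + 1/10039 = -73545713/10039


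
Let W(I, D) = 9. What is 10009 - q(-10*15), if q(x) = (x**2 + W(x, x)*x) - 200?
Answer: -10941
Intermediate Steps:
q(x) = -200 + x**2 + 9*x (q(x) = (x**2 + 9*x) - 200 = -200 + x**2 + 9*x)
10009 - q(-10*15) = 10009 - (-200 + (-10*15)**2 + 9*(-10*15)) = 10009 - (-200 + (-150)**2 + 9*(-150)) = 10009 - (-200 + 22500 - 1350) = 10009 - 1*20950 = 10009 - 20950 = -10941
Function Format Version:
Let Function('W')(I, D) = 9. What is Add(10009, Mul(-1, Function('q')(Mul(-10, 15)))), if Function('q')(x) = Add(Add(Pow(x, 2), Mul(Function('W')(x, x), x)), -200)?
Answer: -10941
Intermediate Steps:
Function('q')(x) = Add(-200, Pow(x, 2), Mul(9, x)) (Function('q')(x) = Add(Add(Pow(x, 2), Mul(9, x)), -200) = Add(-200, Pow(x, 2), Mul(9, x)))
Add(10009, Mul(-1, Function('q')(Mul(-10, 15)))) = Add(10009, Mul(-1, Add(-200, Pow(Mul(-10, 15), 2), Mul(9, Mul(-10, 15))))) = Add(10009, Mul(-1, Add(-200, Pow(-150, 2), Mul(9, -150)))) = Add(10009, Mul(-1, Add(-200, 22500, -1350))) = Add(10009, Mul(-1, 20950)) = Add(10009, -20950) = -10941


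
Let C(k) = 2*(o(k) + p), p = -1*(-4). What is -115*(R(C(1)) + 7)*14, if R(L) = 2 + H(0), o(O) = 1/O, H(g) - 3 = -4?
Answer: -12880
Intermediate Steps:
H(g) = -1 (H(g) = 3 - 4 = -1)
p = 4
C(k) = 8 + 2/k (C(k) = 2*(1/k + 4) = 2*(4 + 1/k) = 8 + 2/k)
R(L) = 1 (R(L) = 2 - 1 = 1)
-115*(R(C(1)) + 7)*14 = -115*(1 + 7)*14 = -920*14 = -115*112 = -12880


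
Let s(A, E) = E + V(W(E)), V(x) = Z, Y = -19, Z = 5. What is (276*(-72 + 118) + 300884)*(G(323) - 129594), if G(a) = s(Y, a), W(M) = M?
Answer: -40535232280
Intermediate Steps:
V(x) = 5
s(A, E) = 5 + E (s(A, E) = E + 5 = 5 + E)
G(a) = 5 + a
(276*(-72 + 118) + 300884)*(G(323) - 129594) = (276*(-72 + 118) + 300884)*((5 + 323) - 129594) = (276*46 + 300884)*(328 - 129594) = (12696 + 300884)*(-129266) = 313580*(-129266) = -40535232280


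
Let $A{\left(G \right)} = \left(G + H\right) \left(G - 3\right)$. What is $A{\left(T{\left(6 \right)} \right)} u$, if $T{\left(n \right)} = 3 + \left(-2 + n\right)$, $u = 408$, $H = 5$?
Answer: $19584$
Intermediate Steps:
$T{\left(n \right)} = 1 + n$
$A{\left(G \right)} = \left(-3 + G\right) \left(5 + G\right)$ ($A{\left(G \right)} = \left(G + 5\right) \left(G - 3\right) = \left(5 + G\right) \left(-3 + G\right) = \left(-3 + G\right) \left(5 + G\right)$)
$A{\left(T{\left(6 \right)} \right)} u = \left(-15 + \left(1 + 6\right)^{2} + 2 \left(1 + 6\right)\right) 408 = \left(-15 + 7^{2} + 2 \cdot 7\right) 408 = \left(-15 + 49 + 14\right) 408 = 48 \cdot 408 = 19584$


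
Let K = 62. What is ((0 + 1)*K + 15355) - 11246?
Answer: 4171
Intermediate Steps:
((0 + 1)*K + 15355) - 11246 = ((0 + 1)*62 + 15355) - 11246 = (1*62 + 15355) - 11246 = (62 + 15355) - 11246 = 15417 - 11246 = 4171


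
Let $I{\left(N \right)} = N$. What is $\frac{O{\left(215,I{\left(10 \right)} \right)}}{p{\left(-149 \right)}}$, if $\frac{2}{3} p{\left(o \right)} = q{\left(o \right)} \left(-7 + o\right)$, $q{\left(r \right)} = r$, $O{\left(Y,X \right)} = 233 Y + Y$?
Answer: $\frac{215}{149} \approx 1.443$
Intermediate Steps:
$O{\left(Y,X \right)} = 234 Y$
$p{\left(o \right)} = \frac{3 o \left(-7 + o\right)}{2}$
$\frac{O{\left(215,I{\left(10 \right)} \right)}}{p{\left(-149 \right)}} = \frac{234 \cdot 215}{\frac{3}{2} \left(-149\right) \left(-7 - 149\right)} = \frac{50310}{\frac{3}{2} \left(-149\right) \left(-156\right)} = \frac{50310}{34866} = 50310 \cdot \frac{1}{34866} = \frac{215}{149}$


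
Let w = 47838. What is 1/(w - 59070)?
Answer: -1/11232 ≈ -8.9031e-5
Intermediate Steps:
1/(w - 59070) = 1/(47838 - 59070) = 1/(-11232) = -1/11232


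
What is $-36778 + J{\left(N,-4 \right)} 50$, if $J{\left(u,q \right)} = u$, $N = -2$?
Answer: $-36878$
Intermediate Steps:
$-36778 + J{\left(N,-4 \right)} 50 = -36778 - 100 = -36878$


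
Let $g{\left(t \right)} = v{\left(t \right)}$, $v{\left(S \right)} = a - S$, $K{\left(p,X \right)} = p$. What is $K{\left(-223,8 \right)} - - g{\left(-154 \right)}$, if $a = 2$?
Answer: $-67$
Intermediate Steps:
$v{\left(S \right)} = 2 - S$
$g{\left(t \right)} = 2 - t$
$K{\left(-223,8 \right)} - - g{\left(-154 \right)} = -223 - - (2 - -154) = -223 - - (2 + 154) = -223 - \left(-1\right) 156 = -223 - -156 = -223 + 156 = -67$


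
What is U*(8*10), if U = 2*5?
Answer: 800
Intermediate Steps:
U = 10
U*(8*10) = 10*(8*10) = 10*80 = 800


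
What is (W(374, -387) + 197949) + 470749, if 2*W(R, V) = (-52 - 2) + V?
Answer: 1336955/2 ≈ 6.6848e+5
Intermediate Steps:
W(R, V) = -27 + V/2 (W(R, V) = ((-52 - 2) + V)/2 = (-54 + V)/2 = -27 + V/2)
(W(374, -387) + 197949) + 470749 = ((-27 + (½)*(-387)) + 197949) + 470749 = ((-27 - 387/2) + 197949) + 470749 = (-441/2 + 197949) + 470749 = 395457/2 + 470749 = 1336955/2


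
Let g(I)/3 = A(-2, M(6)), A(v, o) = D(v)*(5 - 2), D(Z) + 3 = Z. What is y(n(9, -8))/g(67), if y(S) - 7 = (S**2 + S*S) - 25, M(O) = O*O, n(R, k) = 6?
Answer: -6/5 ≈ -1.2000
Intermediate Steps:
D(Z) = -3 + Z
M(O) = O**2
A(v, o) = -9 + 3*v (A(v, o) = (-3 + v)*(5 - 2) = (-3 + v)*3 = -9 + 3*v)
y(S) = -18 + 2*S**2 (y(S) = 7 + ((S**2 + S*S) - 25) = 7 + ((S**2 + S**2) - 25) = 7 + (2*S**2 - 25) = 7 + (-25 + 2*S**2) = -18 + 2*S**2)
g(I) = -45 (g(I) = 3*(-9 + 3*(-2)) = 3*(-9 - 6) = 3*(-15) = -45)
y(n(9, -8))/g(67) = (-18 + 2*6**2)/(-45) = (-18 + 2*36)*(-1/45) = (-18 + 72)*(-1/45) = 54*(-1/45) = -6/5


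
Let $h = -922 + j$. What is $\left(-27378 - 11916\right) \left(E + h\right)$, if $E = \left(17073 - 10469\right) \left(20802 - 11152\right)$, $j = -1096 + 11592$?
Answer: $-2504527809156$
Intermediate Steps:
$j = 10496$
$h = 9574$ ($h = -922 + 10496 = 9574$)
$E = 63728600$ ($E = 6604 \cdot 9650 = 63728600$)
$\left(-27378 - 11916\right) \left(E + h\right) = \left(-27378 - 11916\right) \left(63728600 + 9574\right) = \left(-39294\right) 63738174 = -2504527809156$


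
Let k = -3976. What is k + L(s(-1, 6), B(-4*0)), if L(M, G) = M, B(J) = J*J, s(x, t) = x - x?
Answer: -3976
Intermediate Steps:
s(x, t) = 0
B(J) = J²
k + L(s(-1, 6), B(-4*0)) = -3976 + 0 = -3976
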